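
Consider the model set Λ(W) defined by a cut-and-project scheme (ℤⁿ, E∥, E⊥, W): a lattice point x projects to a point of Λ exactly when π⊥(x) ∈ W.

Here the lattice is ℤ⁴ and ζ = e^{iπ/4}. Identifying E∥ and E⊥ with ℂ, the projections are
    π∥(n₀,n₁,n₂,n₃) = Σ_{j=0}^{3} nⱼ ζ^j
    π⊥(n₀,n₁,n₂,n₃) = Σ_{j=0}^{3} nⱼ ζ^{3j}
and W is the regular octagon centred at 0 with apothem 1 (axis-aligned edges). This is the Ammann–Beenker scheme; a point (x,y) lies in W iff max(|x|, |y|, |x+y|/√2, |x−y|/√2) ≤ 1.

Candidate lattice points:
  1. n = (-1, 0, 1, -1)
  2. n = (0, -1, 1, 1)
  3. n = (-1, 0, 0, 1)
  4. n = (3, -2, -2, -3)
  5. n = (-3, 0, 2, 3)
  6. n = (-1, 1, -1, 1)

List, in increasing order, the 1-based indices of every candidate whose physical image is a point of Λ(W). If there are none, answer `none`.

3, 5

π⊥(n) = n₀ + n₁ζ³ + n₂ζ⁶ + n₃ζ⁹ where ζ = e^{iπ/4}.
#1 (-1, 0, 1, -1): internal (-1.7071, -1.7071); octagon support 2.4142 vs apothem 1 → ∉ W
#2 (0, -1, 1, 1): internal (1.4142, -1.0000); octagon support 1.7071 vs apothem 1 → ∉ W
#3 (-1, 0, 0, 1): internal (-0.2929, 0.7071); octagon support 0.7071 vs apothem 1 → ∈ W
#4 (3, -2, -2, -3): internal (2.2929, -1.5355); octagon support 2.7071 vs apothem 1 → ∉ W
#5 (-3, 0, 2, 3): internal (-0.8787, 0.1213); octagon support 0.8787 vs apothem 1 → ∈ W
#6 (-1, 1, -1, 1): internal (-1.0000, 2.4142); octagon support 2.4142 vs apothem 1 → ∉ W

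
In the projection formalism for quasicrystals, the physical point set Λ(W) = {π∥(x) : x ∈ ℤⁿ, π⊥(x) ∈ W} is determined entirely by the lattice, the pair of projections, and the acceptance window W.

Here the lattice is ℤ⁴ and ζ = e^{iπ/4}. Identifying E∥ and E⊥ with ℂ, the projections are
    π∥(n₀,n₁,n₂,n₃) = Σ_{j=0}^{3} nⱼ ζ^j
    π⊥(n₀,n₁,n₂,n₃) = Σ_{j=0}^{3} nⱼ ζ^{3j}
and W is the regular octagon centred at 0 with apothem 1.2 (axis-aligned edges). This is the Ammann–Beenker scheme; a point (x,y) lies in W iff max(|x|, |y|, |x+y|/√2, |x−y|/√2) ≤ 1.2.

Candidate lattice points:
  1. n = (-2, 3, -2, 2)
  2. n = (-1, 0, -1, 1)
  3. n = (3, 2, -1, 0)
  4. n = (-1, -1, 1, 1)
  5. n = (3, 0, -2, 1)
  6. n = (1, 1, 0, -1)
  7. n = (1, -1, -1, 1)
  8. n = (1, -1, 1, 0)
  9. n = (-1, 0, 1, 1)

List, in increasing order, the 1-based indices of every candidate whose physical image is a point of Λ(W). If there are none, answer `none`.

4, 6, 9

Internal map: ζ^{3j} for j=0..3 gives (1,0), (−√2/2,√2/2), (0,−1), (√2/2,√2/2).
#1 (-2, 3, -2, 2): internal (-2.7071, 5.5355); octagon support 5.8284 vs apothem 1.2 → ∉ W
#2 (-1, 0, -1, 1): internal (-0.2929, 1.7071); octagon support 1.7071 vs apothem 1.2 → ∉ W
#3 (3, 2, -1, 0): internal (1.5858, 2.4142); octagon support 2.8284 vs apothem 1.2 → ∉ W
#4 (-1, -1, 1, 1): internal (0.4142, -1.0000); octagon support 1.0000 vs apothem 1.2 → ∈ W
#5 (3, 0, -2, 1): internal (3.7071, 2.7071); octagon support 4.5355 vs apothem 1.2 → ∉ W
#6 (1, 1, 0, -1): internal (-0.4142, 0.0000); octagon support 0.4142 vs apothem 1.2 → ∈ W
#7 (1, -1, -1, 1): internal (2.4142, 1.0000); octagon support 2.4142 vs apothem 1.2 → ∉ W
#8 (1, -1, 1, 0): internal (1.7071, -1.7071); octagon support 2.4142 vs apothem 1.2 → ∉ W
#9 (-1, 0, 1, 1): internal (-0.2929, -0.2929); octagon support 0.4142 vs apothem 1.2 → ∈ W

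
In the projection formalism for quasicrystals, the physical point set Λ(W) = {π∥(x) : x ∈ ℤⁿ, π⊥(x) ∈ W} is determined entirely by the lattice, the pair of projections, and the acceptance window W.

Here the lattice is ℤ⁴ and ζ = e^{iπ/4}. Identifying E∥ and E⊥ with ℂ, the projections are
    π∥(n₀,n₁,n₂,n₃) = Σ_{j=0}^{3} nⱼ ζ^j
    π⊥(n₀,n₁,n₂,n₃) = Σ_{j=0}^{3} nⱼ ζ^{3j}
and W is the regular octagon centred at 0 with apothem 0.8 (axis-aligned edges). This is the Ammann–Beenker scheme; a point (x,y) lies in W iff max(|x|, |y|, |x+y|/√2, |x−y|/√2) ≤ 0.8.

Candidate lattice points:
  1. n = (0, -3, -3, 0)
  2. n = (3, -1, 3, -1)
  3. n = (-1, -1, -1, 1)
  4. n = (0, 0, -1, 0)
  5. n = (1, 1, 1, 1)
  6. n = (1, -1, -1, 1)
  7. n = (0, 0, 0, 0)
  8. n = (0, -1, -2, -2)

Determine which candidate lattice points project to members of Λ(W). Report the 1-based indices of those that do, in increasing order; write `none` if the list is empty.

7, 8

π⊥(n) = n₀ + n₁ζ³ + n₂ζ⁶ + n₃ζ⁹ where ζ = e^{iπ/4}.
candidate 1: n = (0, -3, -3, 0) → π⊥ ≈ (+2.121320, +0.878680); max(|x|,|y|,|x±y|/√2) = 2.121320 > 0.8 ⇒ ∉ W
candidate 2: n = (3, -1, 3, -1) → π⊥ ≈ (+3.000000, -4.414214); max(|x|,|y|,|x±y|/√2) = 5.242641 > 0.8 ⇒ ∉ W
candidate 3: n = (-1, -1, -1, 1) → π⊥ ≈ (+0.414214, +1.000000); max(|x|,|y|,|x±y|/√2) = 1.000000 > 0.8 ⇒ ∉ W
candidate 4: n = (0, 0, -1, 0) → π⊥ ≈ (+0.000000, +1.000000); max(|x|,|y|,|x±y|/√2) = 1.000000 > 0.8 ⇒ ∉ W
candidate 5: n = (1, 1, 1, 1) → π⊥ ≈ (+1.000000, +0.414214); max(|x|,|y|,|x±y|/√2) = 1.000000 > 0.8 ⇒ ∉ W
candidate 6: n = (1, -1, -1, 1) → π⊥ ≈ (+2.414214, +1.000000); max(|x|,|y|,|x±y|/√2) = 2.414214 > 0.8 ⇒ ∉ W
candidate 7: n = (0, 0, 0, 0) → π⊥ ≈ (+0.000000, +0.000000); max(|x|,|y|,|x±y|/√2) = 0.000000 ≤ 0.8 ⇒ ∈ W
candidate 8: n = (0, -1, -2, -2) → π⊥ ≈ (-0.707107, -0.121320); max(|x|,|y|,|x±y|/√2) = 0.707107 ≤ 0.8 ⇒ ∈ W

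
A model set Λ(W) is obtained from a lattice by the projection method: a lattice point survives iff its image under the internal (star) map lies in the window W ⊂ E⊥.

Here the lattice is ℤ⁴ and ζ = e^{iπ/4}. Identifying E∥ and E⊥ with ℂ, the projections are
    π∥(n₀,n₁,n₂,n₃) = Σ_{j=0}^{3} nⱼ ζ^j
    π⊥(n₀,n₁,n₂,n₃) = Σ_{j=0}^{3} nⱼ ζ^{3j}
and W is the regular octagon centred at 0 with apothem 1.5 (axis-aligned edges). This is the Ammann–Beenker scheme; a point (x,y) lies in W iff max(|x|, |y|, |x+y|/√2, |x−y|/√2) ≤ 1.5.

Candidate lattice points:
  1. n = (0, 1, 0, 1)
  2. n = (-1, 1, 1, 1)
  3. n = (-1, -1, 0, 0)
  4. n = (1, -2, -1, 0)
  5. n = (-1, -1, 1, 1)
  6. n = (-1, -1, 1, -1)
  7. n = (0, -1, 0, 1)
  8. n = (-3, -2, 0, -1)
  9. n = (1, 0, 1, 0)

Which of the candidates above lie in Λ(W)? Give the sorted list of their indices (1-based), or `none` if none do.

Internal map: ζ^{3j} for j=0..3 gives (1,0), (−√2/2,√2/2), (0,−1), (√2/2,√2/2).
#1 (0, 1, 0, 1): internal (0.0000, 1.4142); octagon support 1.4142 vs apothem 1.5 → ∈ W
#2 (-1, 1, 1, 1): internal (-1.0000, 0.4142); octagon support 1.0000 vs apothem 1.5 → ∈ W
#3 (-1, -1, 0, 0): internal (-0.2929, -0.7071); octagon support 0.7071 vs apothem 1.5 → ∈ W
#4 (1, -2, -1, 0): internal (2.4142, -0.4142); octagon support 2.4142 vs apothem 1.5 → ∉ W
#5 (-1, -1, 1, 1): internal (0.4142, -1.0000); octagon support 1.0000 vs apothem 1.5 → ∈ W
#6 (-1, -1, 1, -1): internal (-1.0000, -2.4142); octagon support 2.4142 vs apothem 1.5 → ∉ W
#7 (0, -1, 0, 1): internal (1.4142, 0.0000); octagon support 1.4142 vs apothem 1.5 → ∈ W
#8 (-3, -2, 0, -1): internal (-2.2929, -2.1213); octagon support 3.1213 vs apothem 1.5 → ∉ W
#9 (1, 0, 1, 0): internal (1.0000, -1.0000); octagon support 1.4142 vs apothem 1.5 → ∈ W

1, 2, 3, 5, 7, 9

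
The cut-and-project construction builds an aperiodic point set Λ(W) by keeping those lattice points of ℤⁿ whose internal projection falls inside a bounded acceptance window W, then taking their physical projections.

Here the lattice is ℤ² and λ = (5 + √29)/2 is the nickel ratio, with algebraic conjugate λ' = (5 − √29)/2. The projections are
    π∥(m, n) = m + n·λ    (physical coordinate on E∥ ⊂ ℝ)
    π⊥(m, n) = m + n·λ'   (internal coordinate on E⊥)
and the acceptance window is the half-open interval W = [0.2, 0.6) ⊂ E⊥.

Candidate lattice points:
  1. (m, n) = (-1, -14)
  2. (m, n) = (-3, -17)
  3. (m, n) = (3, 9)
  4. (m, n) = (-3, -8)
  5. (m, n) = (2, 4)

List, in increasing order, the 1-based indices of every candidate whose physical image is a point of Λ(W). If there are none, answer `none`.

Compute λ' = (5−√29)/2 = -0.19258, so π⊥(m,n) = m -0.19258·n.
#1 (-1,-14): internal coord -1 + (-14)·λ' = +1.69615; +1.69615 ∉ [0.2, 0.6) → out
#2 (-3,-17): internal coord -3 + (-17)·λ' = +0.27390; +0.27390 ∈ [0.2, 0.6) → IN Λ
#3 (3,9): internal coord 3 + (9)·λ' = +1.26676; +1.26676 ∉ [0.2, 0.6) → out
#4 (-3,-8): internal coord -3 + (-8)·λ' = -1.45934; -1.45934 ∉ [0.2, 0.6) → out
#5 (2,4): internal coord 2 + (4)·λ' = +1.22967; +1.22967 ∉ [0.2, 0.6) → out

2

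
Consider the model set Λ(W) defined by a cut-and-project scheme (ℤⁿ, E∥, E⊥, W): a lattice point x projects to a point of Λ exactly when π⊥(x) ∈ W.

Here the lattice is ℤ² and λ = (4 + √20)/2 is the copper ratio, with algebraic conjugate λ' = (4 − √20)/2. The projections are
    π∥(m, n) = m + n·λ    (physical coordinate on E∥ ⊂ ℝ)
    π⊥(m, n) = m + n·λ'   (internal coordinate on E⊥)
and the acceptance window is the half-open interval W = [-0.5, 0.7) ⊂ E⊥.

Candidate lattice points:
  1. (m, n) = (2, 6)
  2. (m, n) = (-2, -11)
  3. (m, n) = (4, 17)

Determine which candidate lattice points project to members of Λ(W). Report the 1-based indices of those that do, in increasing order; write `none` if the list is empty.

1, 2, 3

Numerically λ ≈ 4.23607 and λ' = −1/λ ≈ -0.23607.
[1] lift (2,6): star map gives 0.58359; window check -0.5 ≤ 0.58359 < 0.7 is true → IN Λ
[2] lift (-2,-11): star map gives 0.59675; window check -0.5 ≤ 0.59675 < 0.7 is true → IN Λ
[3] lift (4,17): star map gives -0.01316; window check -0.5 ≤ -0.01316 < 0.7 is true → IN Λ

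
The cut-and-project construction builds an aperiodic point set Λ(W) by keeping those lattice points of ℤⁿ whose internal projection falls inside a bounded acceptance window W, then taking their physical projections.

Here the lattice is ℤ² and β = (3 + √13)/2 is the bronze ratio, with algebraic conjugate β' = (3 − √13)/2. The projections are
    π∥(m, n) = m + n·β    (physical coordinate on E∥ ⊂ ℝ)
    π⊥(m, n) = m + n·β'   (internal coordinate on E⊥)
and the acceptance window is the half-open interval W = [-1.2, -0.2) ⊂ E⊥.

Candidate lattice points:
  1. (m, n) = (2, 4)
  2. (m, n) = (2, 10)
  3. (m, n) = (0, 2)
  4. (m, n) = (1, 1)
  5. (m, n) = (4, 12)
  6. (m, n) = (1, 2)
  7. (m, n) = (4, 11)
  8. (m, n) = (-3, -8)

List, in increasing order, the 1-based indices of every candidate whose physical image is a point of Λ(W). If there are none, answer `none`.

2, 3, 8

β' = (3−√13)/2 ≈ -0.3028.
candidate 1: (m,n)=(2,4) → π∥ = 2+4·β ≈ 15.2111, π⊥ = 2+4·β' ≈ 0.7889 ∉ [-1.2, -0.2) ⇒ out
candidate 2: (m,n)=(2,10) → π∥ = 2+10·β ≈ 35.0278, π⊥ = 2+10·β' ≈ -1.0278 ∈ [-1.2, -0.2) ⇒ IN Λ
candidate 3: (m,n)=(0,2) → π∥ = 0+2·β ≈ 6.6056, π⊥ = 0+2·β' ≈ -0.6056 ∈ [-1.2, -0.2) ⇒ IN Λ
candidate 4: (m,n)=(1,1) → π∥ = 1+1·β ≈ 4.3028, π⊥ = 1+1·β' ≈ 0.6972 ∉ [-1.2, -0.2) ⇒ out
candidate 5: (m,n)=(4,12) → π∥ = 4+12·β ≈ 43.6333, π⊥ = 4+12·β' ≈ 0.3667 ∉ [-1.2, -0.2) ⇒ out
candidate 6: (m,n)=(1,2) → π∥ = 1+2·β ≈ 7.6056, π⊥ = 1+2·β' ≈ 0.3944 ∉ [-1.2, -0.2) ⇒ out
candidate 7: (m,n)=(4,11) → π∥ = 4+11·β ≈ 40.3305, π⊥ = 4+11·β' ≈ 0.6695 ∉ [-1.2, -0.2) ⇒ out
candidate 8: (m,n)=(-3,-8) → π∥ = -3-8·β ≈ -29.4222, π⊥ = -3-8·β' ≈ -0.5778 ∈ [-1.2, -0.2) ⇒ IN Λ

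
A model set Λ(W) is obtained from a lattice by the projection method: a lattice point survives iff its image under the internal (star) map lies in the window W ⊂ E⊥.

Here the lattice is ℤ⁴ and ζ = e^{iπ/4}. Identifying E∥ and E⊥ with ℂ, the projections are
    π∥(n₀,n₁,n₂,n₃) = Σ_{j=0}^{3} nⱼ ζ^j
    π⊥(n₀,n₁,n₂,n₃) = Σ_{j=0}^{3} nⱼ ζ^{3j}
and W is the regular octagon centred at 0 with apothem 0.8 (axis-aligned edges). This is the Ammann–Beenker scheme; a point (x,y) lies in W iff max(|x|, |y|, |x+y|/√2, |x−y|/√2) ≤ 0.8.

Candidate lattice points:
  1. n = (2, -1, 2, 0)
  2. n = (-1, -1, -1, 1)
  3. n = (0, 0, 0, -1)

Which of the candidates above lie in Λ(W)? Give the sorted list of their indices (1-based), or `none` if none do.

none

Internal map: ζ^{3j} for j=0..3 gives (1,0), (−√2/2,√2/2), (0,−1), (√2/2,√2/2).
#1 (2, -1, 2, 0): internal (2.707107, -2.707107); octagon support 3.828427 vs apothem 0.8 → ∉ W
#2 (-1, -1, -1, 1): internal (0.414214, 1.000000); octagon support 1.000000 vs apothem 0.8 → ∉ W
#3 (0, 0, 0, -1): internal (-0.707107, -0.707107); octagon support 1.000000 vs apothem 0.8 → ∉ W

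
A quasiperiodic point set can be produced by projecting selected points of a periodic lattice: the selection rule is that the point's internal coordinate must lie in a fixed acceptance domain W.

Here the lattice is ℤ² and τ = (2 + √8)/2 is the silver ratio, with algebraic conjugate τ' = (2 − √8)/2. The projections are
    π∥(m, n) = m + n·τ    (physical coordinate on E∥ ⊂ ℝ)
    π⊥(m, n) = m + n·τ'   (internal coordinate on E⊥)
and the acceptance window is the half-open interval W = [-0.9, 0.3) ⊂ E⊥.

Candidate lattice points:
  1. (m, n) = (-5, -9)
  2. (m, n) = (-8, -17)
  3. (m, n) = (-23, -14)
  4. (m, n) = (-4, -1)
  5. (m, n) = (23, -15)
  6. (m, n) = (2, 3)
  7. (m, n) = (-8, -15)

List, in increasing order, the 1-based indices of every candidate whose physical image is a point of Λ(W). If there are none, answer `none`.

Numerically τ ≈ 2.41421 and τ' = −1/τ ≈ -0.41421.
#1 (-5,-9): internal coord -5 + (-9)·τ' = -1.27208; -1.27208 ∉ [-0.9, 0.3) → out
#2 (-8,-17): internal coord -8 + (-17)·τ' = -0.95837; -0.95837 ∉ [-0.9, 0.3) → out
#3 (-23,-14): internal coord -23 + (-14)·τ' = -17.20101; -17.20101 ∉ [-0.9, 0.3) → out
#4 (-4,-1): internal coord -4 + (-1)·τ' = -3.58579; -3.58579 ∉ [-0.9, 0.3) → out
#5 (23,-15): internal coord 23 + (-15)·τ' = +29.21320; +29.21320 ∉ [-0.9, 0.3) → out
#6 (2,3): internal coord 2 + (3)·τ' = +0.75736; +0.75736 ∉ [-0.9, 0.3) → out
#7 (-8,-15): internal coord -8 + (-15)·τ' = -1.78680; -1.78680 ∉ [-0.9, 0.3) → out

none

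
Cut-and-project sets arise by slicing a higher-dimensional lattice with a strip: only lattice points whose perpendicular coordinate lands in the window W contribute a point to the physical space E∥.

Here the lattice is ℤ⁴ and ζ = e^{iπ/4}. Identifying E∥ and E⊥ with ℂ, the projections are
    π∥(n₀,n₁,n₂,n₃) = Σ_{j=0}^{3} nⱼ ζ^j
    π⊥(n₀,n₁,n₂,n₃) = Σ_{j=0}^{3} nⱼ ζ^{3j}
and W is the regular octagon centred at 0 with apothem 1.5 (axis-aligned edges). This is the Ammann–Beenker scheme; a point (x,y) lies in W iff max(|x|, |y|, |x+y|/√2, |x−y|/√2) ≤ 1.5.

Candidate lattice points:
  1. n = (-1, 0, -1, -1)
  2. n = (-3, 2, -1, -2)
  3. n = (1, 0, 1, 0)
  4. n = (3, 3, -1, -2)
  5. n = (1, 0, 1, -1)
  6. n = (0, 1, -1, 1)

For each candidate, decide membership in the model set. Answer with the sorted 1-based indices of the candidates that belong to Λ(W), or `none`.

3

With ζ = e^{iπ/4} the internal vectors are ζ^0,ζ^3,ζ^6,ζ^9.
candidate 1: n = (-1, 0, -1, -1) → π⊥ ≈ (-1.70711, +0.29289); max(|x|,|y|,|x±y|/√2) = 1.70711 > 1.5 ⇒ ∉ W
candidate 2: n = (-3, 2, -1, -2) → π⊥ ≈ (-5.82843, +1.00000); max(|x|,|y|,|x±y|/√2) = 5.82843 > 1.5 ⇒ ∉ W
candidate 3: n = (1, 0, 1, 0) → π⊥ ≈ (+1.00000, -1.00000); max(|x|,|y|,|x±y|/√2) = 1.41421 ≤ 1.5 ⇒ ∈ W
candidate 4: n = (3, 3, -1, -2) → π⊥ ≈ (-0.53553, +1.70711); max(|x|,|y|,|x±y|/√2) = 1.70711 > 1.5 ⇒ ∉ W
candidate 5: n = (1, 0, 1, -1) → π⊥ ≈ (+0.29289, -1.70711); max(|x|,|y|,|x±y|/√2) = 1.70711 > 1.5 ⇒ ∉ W
candidate 6: n = (0, 1, -1, 1) → π⊥ ≈ (+0.00000, +2.41421); max(|x|,|y|,|x±y|/√2) = 2.41421 > 1.5 ⇒ ∉ W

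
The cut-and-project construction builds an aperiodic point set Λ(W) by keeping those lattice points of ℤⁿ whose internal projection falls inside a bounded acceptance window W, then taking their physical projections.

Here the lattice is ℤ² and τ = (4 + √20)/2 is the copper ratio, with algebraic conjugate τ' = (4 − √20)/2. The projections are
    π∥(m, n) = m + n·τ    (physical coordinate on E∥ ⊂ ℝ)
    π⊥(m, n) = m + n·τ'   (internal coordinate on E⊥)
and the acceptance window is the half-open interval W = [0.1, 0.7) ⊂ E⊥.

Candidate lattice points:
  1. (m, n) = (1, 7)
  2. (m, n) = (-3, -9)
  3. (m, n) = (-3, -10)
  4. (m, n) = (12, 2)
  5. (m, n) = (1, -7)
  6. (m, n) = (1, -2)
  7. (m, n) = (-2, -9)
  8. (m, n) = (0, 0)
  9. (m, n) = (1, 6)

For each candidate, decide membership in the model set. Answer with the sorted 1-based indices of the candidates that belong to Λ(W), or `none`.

Numerically τ ≈ 4.2361 and τ' = −1/τ ≈ -0.2361.
#1 (1,7): internal coord 1 + (7)·τ' = -0.6525; -0.6525 ∉ [0.1, 0.7) → out
#2 (-3,-9): internal coord -3 + (-9)·τ' = -0.8754; -0.8754 ∉ [0.1, 0.7) → out
#3 (-3,-10): internal coord -3 + (-10)·τ' = -0.6393; -0.6393 ∉ [0.1, 0.7) → out
#4 (12,2): internal coord 12 + (2)·τ' = +11.5279; +11.5279 ∉ [0.1, 0.7) → out
#5 (1,-7): internal coord 1 + (-7)·τ' = +2.6525; +2.6525 ∉ [0.1, 0.7) → out
#6 (1,-2): internal coord 1 + (-2)·τ' = +1.4721; +1.4721 ∉ [0.1, 0.7) → out
#7 (-2,-9): internal coord -2 + (-9)·τ' = +0.1246; +0.1246 ∈ [0.1, 0.7) → IN Λ
#8 (0,0): internal coord 0 + (0)·τ' = +0.0000; +0.0000 ∉ [0.1, 0.7) → out
#9 (1,6): internal coord 1 + (6)·τ' = -0.4164; -0.4164 ∉ [0.1, 0.7) → out

7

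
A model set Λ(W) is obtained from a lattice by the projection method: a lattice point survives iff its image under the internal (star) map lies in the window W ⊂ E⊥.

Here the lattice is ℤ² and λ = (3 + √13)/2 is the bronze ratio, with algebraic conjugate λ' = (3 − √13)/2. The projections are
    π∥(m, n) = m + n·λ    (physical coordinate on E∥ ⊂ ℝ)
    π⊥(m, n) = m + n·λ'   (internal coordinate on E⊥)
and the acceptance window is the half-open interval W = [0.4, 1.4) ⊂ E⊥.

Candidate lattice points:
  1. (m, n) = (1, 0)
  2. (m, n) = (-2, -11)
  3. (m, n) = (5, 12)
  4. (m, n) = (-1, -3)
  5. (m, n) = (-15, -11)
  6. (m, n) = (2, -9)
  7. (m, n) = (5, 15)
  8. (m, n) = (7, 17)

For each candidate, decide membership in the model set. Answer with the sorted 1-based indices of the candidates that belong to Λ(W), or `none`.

1, 2, 3, 7

Compute λ' = (3−√13)/2 = -0.3028, so π⊥(m,n) = m -0.3028·n.
#1 (1,0): internal coord 1 + (0)·λ' = +1.0000; +1.0000 ∈ [0.4, 1.4) → IN Λ
#2 (-2,-11): internal coord -2 + (-11)·λ' = +1.3305; +1.3305 ∈ [0.4, 1.4) → IN Λ
#3 (5,12): internal coord 5 + (12)·λ' = +1.3667; +1.3667 ∈ [0.4, 1.4) → IN Λ
#4 (-1,-3): internal coord -1 + (-3)·λ' = -0.0917; -0.0917 ∉ [0.4, 1.4) → out
#5 (-15,-11): internal coord -15 + (-11)·λ' = -11.6695; -11.6695 ∉ [0.4, 1.4) → out
#6 (2,-9): internal coord 2 + (-9)·λ' = +4.7250; +4.7250 ∉ [0.4, 1.4) → out
#7 (5,15): internal coord 5 + (15)·λ' = +0.4584; +0.4584 ∈ [0.4, 1.4) → IN Λ
#8 (7,17): internal coord 7 + (17)·λ' = +1.8528; +1.8528 ∉ [0.4, 1.4) → out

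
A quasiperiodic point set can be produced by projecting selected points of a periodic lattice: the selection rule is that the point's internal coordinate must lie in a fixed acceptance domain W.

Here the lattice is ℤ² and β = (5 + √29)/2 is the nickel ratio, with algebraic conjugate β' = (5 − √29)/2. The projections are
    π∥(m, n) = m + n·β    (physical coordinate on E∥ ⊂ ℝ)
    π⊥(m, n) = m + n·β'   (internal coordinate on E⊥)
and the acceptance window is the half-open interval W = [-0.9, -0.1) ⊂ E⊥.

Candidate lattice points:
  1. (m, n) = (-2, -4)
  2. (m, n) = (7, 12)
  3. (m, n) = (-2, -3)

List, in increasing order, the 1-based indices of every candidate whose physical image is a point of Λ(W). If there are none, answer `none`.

Numerically β ≈ 5.1926 and β' = −1/β ≈ -0.1926.
[1] lift (-2,-4): star map gives -1.2297; window check -0.9 ≤ -1.2297 < -0.1 is false → out
[2] lift (7,12): star map gives 4.6890; window check -0.9 ≤ 4.6890 < -0.1 is false → out
[3] lift (-2,-3): star map gives -1.4223; window check -0.9 ≤ -1.4223 < -0.1 is false → out

none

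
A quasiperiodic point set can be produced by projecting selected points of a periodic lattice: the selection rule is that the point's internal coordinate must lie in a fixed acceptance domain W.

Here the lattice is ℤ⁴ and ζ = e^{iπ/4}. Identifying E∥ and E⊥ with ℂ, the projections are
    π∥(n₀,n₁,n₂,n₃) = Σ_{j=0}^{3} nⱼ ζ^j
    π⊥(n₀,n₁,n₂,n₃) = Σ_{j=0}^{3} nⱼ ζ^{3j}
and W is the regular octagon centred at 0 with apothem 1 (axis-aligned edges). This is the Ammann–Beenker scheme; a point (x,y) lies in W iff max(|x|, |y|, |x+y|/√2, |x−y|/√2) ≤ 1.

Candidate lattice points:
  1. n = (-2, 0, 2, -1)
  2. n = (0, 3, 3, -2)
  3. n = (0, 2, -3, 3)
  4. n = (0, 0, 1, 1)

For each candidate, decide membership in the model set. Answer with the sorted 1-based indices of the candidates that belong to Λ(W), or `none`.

Internal map: ζ^{3j} for j=0..3 gives (1,0), (−√2/2,√2/2), (0,−1), (√2/2,√2/2).
#1 (-2, 0, 2, -1): internal (-2.707107, -2.707107); octagon support 3.828427 vs apothem 1 → ∉ W
#2 (0, 3, 3, -2): internal (-3.535534, -2.292893); octagon support 4.121320 vs apothem 1 → ∉ W
#3 (0, 2, -3, 3): internal (0.707107, 6.535534); octagon support 6.535534 vs apothem 1 → ∉ W
#4 (0, 0, 1, 1): internal (0.707107, -0.292893); octagon support 0.707107 vs apothem 1 → ∈ W

4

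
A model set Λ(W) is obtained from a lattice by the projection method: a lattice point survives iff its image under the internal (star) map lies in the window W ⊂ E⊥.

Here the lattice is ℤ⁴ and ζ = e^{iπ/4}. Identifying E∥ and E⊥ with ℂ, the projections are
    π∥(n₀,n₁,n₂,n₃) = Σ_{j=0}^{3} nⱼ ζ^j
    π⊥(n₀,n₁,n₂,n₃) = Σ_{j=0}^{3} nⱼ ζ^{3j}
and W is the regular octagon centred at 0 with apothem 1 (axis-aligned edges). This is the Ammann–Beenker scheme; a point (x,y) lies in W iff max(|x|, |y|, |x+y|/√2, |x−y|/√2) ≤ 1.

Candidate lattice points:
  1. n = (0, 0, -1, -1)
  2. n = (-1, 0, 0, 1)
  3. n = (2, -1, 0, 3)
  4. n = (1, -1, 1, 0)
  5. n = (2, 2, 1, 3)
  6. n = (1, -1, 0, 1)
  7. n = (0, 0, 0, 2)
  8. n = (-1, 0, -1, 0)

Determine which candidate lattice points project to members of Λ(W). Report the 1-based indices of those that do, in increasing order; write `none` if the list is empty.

π⊥(n) = n₀ + n₁ζ³ + n₂ζ⁶ + n₃ζ⁹ where ζ = e^{iπ/4}.
candidate 1: n = (0, 0, -1, -1) → π⊥ ≈ (-0.7071, +0.2929); max(|x|,|y|,|x±y|/√2) = 0.7071 ≤ 1 ⇒ ∈ W
candidate 2: n = (-1, 0, 0, 1) → π⊥ ≈ (-0.2929, +0.7071); max(|x|,|y|,|x±y|/√2) = 0.7071 ≤ 1 ⇒ ∈ W
candidate 3: n = (2, -1, 0, 3) → π⊥ ≈ (+4.8284, +1.4142); max(|x|,|y|,|x±y|/√2) = 4.8284 > 1 ⇒ ∉ W
candidate 4: n = (1, -1, 1, 0) → π⊥ ≈ (+1.7071, -1.7071); max(|x|,|y|,|x±y|/√2) = 2.4142 > 1 ⇒ ∉ W
candidate 5: n = (2, 2, 1, 3) → π⊥ ≈ (+2.7071, +2.5355); max(|x|,|y|,|x±y|/√2) = 3.7071 > 1 ⇒ ∉ W
candidate 6: n = (1, -1, 0, 1) → π⊥ ≈ (+2.4142, +0.0000); max(|x|,|y|,|x±y|/√2) = 2.4142 > 1 ⇒ ∉ W
candidate 7: n = (0, 0, 0, 2) → π⊥ ≈ (+1.4142, +1.4142); max(|x|,|y|,|x±y|/√2) = 2.0000 > 1 ⇒ ∉ W
candidate 8: n = (-1, 0, -1, 0) → π⊥ ≈ (-1.0000, +1.0000); max(|x|,|y|,|x±y|/√2) = 1.4142 > 1 ⇒ ∉ W

1, 2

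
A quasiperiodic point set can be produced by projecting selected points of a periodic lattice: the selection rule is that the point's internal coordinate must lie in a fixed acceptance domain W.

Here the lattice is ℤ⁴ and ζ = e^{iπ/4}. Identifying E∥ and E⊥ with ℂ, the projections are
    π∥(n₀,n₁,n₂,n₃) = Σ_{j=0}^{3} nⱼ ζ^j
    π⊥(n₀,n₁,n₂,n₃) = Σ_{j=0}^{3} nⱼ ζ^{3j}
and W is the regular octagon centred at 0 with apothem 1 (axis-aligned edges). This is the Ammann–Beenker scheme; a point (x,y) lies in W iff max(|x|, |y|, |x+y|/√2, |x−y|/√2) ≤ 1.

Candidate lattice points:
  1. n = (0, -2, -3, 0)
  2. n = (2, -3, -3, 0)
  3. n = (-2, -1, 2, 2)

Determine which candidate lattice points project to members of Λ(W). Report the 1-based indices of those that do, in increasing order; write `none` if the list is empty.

none

Internal map: ζ^{3j} for j=0..3 gives (1,0), (−√2/2,√2/2), (0,−1), (√2/2,√2/2).
#1 (0, -2, -3, 0): internal (1.4142, 1.5858); octagon support 2.1213 vs apothem 1 → ∉ W
#2 (2, -3, -3, 0): internal (4.1213, 0.8787); octagon support 4.1213 vs apothem 1 → ∉ W
#3 (-2, -1, 2, 2): internal (0.1213, -1.2929); octagon support 1.2929 vs apothem 1 → ∉ W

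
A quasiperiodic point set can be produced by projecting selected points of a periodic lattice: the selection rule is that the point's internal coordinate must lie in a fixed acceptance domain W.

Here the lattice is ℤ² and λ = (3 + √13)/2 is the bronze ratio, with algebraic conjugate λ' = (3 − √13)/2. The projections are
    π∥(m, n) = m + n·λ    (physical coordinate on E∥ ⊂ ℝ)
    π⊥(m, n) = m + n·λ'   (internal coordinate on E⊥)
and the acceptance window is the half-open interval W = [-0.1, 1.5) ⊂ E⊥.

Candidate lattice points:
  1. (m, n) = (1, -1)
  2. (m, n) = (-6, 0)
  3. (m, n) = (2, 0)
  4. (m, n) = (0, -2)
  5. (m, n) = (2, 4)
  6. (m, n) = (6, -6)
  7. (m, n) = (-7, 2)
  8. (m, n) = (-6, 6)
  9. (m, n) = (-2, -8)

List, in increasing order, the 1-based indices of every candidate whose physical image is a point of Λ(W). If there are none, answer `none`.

1, 4, 5, 9

Compute λ' = (3−√13)/2 = -0.30278, so π⊥(m,n) = m -0.30278·n.
candidate 1: (m,n)=(1,-1) → π∥ = 1-1·λ ≈ -2.30278, π⊥ = 1-1·λ' ≈ 1.30278 ∈ [-0.1, 1.5) ⇒ IN Λ
candidate 2: (m,n)=(-6,0) → π∥ = -6+0·λ ≈ -6.00000, π⊥ = -6+0·λ' ≈ -6.00000 ∉ [-0.1, 1.5) ⇒ out
candidate 3: (m,n)=(2,0) → π∥ = 2+0·λ ≈ 2.00000, π⊥ = 2+0·λ' ≈ 2.00000 ∉ [-0.1, 1.5) ⇒ out
candidate 4: (m,n)=(0,-2) → π∥ = 0-2·λ ≈ -6.60555, π⊥ = 0-2·λ' ≈ 0.60555 ∈ [-0.1, 1.5) ⇒ IN Λ
candidate 5: (m,n)=(2,4) → π∥ = 2+4·λ ≈ 15.21110, π⊥ = 2+4·λ' ≈ 0.78890 ∈ [-0.1, 1.5) ⇒ IN Λ
candidate 6: (m,n)=(6,-6) → π∥ = 6-6·λ ≈ -13.81665, π⊥ = 6-6·λ' ≈ 7.81665 ∉ [-0.1, 1.5) ⇒ out
candidate 7: (m,n)=(-7,2) → π∥ = -7+2·λ ≈ -0.39445, π⊥ = -7+2·λ' ≈ -7.60555 ∉ [-0.1, 1.5) ⇒ out
candidate 8: (m,n)=(-6,6) → π∥ = -6+6·λ ≈ 13.81665, π⊥ = -6+6·λ' ≈ -7.81665 ∉ [-0.1, 1.5) ⇒ out
candidate 9: (m,n)=(-2,-8) → π∥ = -2-8·λ ≈ -28.42221, π⊥ = -2-8·λ' ≈ 0.42221 ∈ [-0.1, 1.5) ⇒ IN Λ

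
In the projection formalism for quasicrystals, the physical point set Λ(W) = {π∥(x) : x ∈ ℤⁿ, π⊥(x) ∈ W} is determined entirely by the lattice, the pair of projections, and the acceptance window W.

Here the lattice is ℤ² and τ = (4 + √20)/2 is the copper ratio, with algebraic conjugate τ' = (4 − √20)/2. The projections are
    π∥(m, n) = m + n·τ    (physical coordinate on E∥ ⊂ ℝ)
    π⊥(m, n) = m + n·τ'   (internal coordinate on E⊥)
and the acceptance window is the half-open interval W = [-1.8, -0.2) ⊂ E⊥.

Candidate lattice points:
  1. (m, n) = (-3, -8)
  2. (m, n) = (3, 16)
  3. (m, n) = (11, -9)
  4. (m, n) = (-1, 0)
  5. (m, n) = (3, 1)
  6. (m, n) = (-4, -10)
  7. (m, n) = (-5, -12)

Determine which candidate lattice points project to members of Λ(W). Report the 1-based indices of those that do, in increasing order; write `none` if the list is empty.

Numerically τ ≈ 4.236068 and τ' = −1/τ ≈ -0.236068.
#1 (-3,-8): internal coord -3 + (-8)·τ' = -1.111456; -1.111456 ∈ [-1.8, -0.2) → IN Λ
#2 (3,16): internal coord 3 + (16)·τ' = -0.777088; -0.777088 ∈ [-1.8, -0.2) → IN Λ
#3 (11,-9): internal coord 11 + (-9)·τ' = +13.124612; +13.124612 ∉ [-1.8, -0.2) → out
#4 (-1,0): internal coord -1 + (0)·τ' = -1.000000; -1.000000 ∈ [-1.8, -0.2) → IN Λ
#5 (3,1): internal coord 3 + (1)·τ' = +2.763932; +2.763932 ∉ [-1.8, -0.2) → out
#6 (-4,-10): internal coord -4 + (-10)·τ' = -1.639320; -1.639320 ∈ [-1.8, -0.2) → IN Λ
#7 (-5,-12): internal coord -5 + (-12)·τ' = -2.167184; -2.167184 ∉ [-1.8, -0.2) → out

1, 2, 4, 6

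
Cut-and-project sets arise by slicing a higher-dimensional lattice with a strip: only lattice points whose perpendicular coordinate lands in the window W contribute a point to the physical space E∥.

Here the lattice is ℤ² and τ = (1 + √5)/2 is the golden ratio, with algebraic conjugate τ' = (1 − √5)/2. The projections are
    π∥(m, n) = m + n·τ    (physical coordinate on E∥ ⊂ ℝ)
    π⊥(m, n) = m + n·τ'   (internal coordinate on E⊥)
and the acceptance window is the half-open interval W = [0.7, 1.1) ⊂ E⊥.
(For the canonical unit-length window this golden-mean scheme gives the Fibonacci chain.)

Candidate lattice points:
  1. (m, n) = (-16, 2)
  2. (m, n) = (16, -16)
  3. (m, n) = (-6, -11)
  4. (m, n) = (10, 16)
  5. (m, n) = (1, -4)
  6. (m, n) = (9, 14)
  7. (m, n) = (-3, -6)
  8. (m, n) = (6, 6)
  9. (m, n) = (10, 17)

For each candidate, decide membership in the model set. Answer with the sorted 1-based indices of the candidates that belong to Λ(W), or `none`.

3, 7

Numerically τ ≈ 1.6180 and τ' = −1/τ ≈ -0.6180.
candidate 1: (m,n)=(-16,2) → π∥ = -16+2·τ ≈ -12.7639, π⊥ = -16+2·τ' ≈ -17.2361 ∉ [0.7, 1.1) ⇒ out
candidate 2: (m,n)=(16,-16) → π∥ = 16-16·τ ≈ -9.8885, π⊥ = 16-16·τ' ≈ 25.8885 ∉ [0.7, 1.1) ⇒ out
candidate 3: (m,n)=(-6,-11) → π∥ = -6-11·τ ≈ -23.7984, π⊥ = -6-11·τ' ≈ 0.7984 ∈ [0.7, 1.1) ⇒ IN Λ
candidate 4: (m,n)=(10,16) → π∥ = 10+16·τ ≈ 35.8885, π⊥ = 10+16·τ' ≈ 0.1115 ∉ [0.7, 1.1) ⇒ out
candidate 5: (m,n)=(1,-4) → π∥ = 1-4·τ ≈ -5.4721, π⊥ = 1-4·τ' ≈ 3.4721 ∉ [0.7, 1.1) ⇒ out
candidate 6: (m,n)=(9,14) → π∥ = 9+14·τ ≈ 31.6525, π⊥ = 9+14·τ' ≈ 0.3475 ∉ [0.7, 1.1) ⇒ out
candidate 7: (m,n)=(-3,-6) → π∥ = -3-6·τ ≈ -12.7082, π⊥ = -3-6·τ' ≈ 0.7082 ∈ [0.7, 1.1) ⇒ IN Λ
candidate 8: (m,n)=(6,6) → π∥ = 6+6·τ ≈ 15.7082, π⊥ = 6+6·τ' ≈ 2.2918 ∉ [0.7, 1.1) ⇒ out
candidate 9: (m,n)=(10,17) → π∥ = 10+17·τ ≈ 37.5066, π⊥ = 10+17·τ' ≈ -0.5066 ∉ [0.7, 1.1) ⇒ out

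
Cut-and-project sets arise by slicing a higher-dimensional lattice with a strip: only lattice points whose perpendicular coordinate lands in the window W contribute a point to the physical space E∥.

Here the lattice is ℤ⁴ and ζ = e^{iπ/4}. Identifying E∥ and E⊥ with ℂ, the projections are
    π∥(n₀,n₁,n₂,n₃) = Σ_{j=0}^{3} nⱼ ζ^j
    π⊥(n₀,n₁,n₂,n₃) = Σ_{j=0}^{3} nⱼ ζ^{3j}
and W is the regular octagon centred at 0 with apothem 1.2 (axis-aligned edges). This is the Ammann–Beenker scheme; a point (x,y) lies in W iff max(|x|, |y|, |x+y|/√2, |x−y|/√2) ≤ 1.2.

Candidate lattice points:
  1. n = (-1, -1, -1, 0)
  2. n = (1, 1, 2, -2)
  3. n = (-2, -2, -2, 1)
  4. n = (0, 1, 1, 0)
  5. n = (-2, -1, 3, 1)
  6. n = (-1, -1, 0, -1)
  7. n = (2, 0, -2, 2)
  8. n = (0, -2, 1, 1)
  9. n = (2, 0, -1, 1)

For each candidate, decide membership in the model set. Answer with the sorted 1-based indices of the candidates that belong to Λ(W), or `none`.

With ζ = e^{iπ/4} the internal vectors are ζ^0,ζ^3,ζ^6,ζ^9.
candidate 1: n = (-1, -1, -1, 0) → π⊥ ≈ (-0.29289, +0.29289); max(|x|,|y|,|x±y|/√2) = 0.41421 ≤ 1.2 ⇒ ∈ W
candidate 2: n = (1, 1, 2, -2) → π⊥ ≈ (-1.12132, -2.70711); max(|x|,|y|,|x±y|/√2) = 2.70711 > 1.2 ⇒ ∉ W
candidate 3: n = (-2, -2, -2, 1) → π⊥ ≈ (+0.12132, +1.29289); max(|x|,|y|,|x±y|/√2) = 1.29289 > 1.2 ⇒ ∉ W
candidate 4: n = (0, 1, 1, 0) → π⊥ ≈ (-0.70711, -0.29289); max(|x|,|y|,|x±y|/√2) = 0.70711 ≤ 1.2 ⇒ ∈ W
candidate 5: n = (-2, -1, 3, 1) → π⊥ ≈ (-0.58579, -3.00000); max(|x|,|y|,|x±y|/√2) = 3.00000 > 1.2 ⇒ ∉ W
candidate 6: n = (-1, -1, 0, -1) → π⊥ ≈ (-1.00000, -1.41421); max(|x|,|y|,|x±y|/√2) = 1.70711 > 1.2 ⇒ ∉ W
candidate 7: n = (2, 0, -2, 2) → π⊥ ≈ (+3.41421, +3.41421); max(|x|,|y|,|x±y|/√2) = 4.82843 > 1.2 ⇒ ∉ W
candidate 8: n = (0, -2, 1, 1) → π⊥ ≈ (+2.12132, -1.70711); max(|x|,|y|,|x±y|/√2) = 2.70711 > 1.2 ⇒ ∉ W
candidate 9: n = (2, 0, -1, 1) → π⊥ ≈ (+2.70711, +1.70711); max(|x|,|y|,|x±y|/√2) = 3.12132 > 1.2 ⇒ ∉ W

1, 4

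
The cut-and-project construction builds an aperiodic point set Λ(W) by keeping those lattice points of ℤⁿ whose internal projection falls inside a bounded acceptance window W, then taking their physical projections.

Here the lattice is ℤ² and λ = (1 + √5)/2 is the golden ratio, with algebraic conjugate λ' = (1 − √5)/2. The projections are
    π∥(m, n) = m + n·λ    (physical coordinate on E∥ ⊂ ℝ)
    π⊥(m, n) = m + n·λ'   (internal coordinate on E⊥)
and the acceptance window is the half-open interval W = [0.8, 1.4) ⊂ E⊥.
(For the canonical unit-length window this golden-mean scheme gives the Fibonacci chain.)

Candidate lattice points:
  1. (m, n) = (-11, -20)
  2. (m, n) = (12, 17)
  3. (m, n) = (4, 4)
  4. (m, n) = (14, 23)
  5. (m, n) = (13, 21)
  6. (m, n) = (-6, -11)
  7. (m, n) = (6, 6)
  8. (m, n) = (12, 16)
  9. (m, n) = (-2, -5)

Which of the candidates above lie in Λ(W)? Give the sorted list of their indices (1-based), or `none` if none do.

λ' = (1−√5)/2 ≈ -0.61803.
[1] lift (-11,-20): star map gives 1.36068; window check 0.8 ≤ 1.36068 < 1.4 is true → IN Λ
[2] lift (12,17): star map gives 1.49342; window check 0.8 ≤ 1.49342 < 1.4 is false → out
[3] lift (4,4): star map gives 1.52786; window check 0.8 ≤ 1.52786 < 1.4 is false → out
[4] lift (14,23): star map gives -0.21478; window check 0.8 ≤ -0.21478 < 1.4 is false → out
[5] lift (13,21): star map gives 0.02129; window check 0.8 ≤ 0.02129 < 1.4 is false → out
[6] lift (-6,-11): star map gives 0.79837; window check 0.8 ≤ 0.79837 < 1.4 is false → out
[7] lift (6,6): star map gives 2.29180; window check 0.8 ≤ 2.29180 < 1.4 is false → out
[8] lift (12,16): star map gives 2.11146; window check 0.8 ≤ 2.11146 < 1.4 is false → out
[9] lift (-2,-5): star map gives 1.09017; window check 0.8 ≤ 1.09017 < 1.4 is true → IN Λ

1, 9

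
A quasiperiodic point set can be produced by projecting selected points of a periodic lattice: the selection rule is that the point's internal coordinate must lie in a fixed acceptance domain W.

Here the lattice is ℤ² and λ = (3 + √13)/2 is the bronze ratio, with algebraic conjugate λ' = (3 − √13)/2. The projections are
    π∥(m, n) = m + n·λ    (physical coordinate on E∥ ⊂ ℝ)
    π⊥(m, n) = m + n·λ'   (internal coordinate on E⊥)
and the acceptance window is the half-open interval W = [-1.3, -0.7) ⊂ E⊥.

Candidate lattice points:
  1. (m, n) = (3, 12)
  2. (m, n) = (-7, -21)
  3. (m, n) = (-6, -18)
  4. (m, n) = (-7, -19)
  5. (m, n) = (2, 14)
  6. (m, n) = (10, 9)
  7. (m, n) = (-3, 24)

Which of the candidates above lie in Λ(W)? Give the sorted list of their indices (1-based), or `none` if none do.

4

λ' = (3−√13)/2 ≈ -0.30278.
#1 (3,12): internal coord 3 + (12)·λ' = -0.63331; -0.63331 ∉ [-1.3, -0.7) → out
#2 (-7,-21): internal coord -7 + (-21)·λ' = -0.64171; -0.64171 ∉ [-1.3, -0.7) → out
#3 (-6,-18): internal coord -6 + (-18)·λ' = -0.55004; -0.55004 ∉ [-1.3, -0.7) → out
#4 (-7,-19): internal coord -7 + (-19)·λ' = -1.24726; -1.24726 ∈ [-1.3, -0.7) → IN Λ
#5 (2,14): internal coord 2 + (14)·λ' = -2.23886; -2.23886 ∉ [-1.3, -0.7) → out
#6 (10,9): internal coord 10 + (9)·λ' = +7.27502; +7.27502 ∉ [-1.3, -0.7) → out
#7 (-3,24): internal coord -3 + (24)·λ' = -10.26662; -10.26662 ∉ [-1.3, -0.7) → out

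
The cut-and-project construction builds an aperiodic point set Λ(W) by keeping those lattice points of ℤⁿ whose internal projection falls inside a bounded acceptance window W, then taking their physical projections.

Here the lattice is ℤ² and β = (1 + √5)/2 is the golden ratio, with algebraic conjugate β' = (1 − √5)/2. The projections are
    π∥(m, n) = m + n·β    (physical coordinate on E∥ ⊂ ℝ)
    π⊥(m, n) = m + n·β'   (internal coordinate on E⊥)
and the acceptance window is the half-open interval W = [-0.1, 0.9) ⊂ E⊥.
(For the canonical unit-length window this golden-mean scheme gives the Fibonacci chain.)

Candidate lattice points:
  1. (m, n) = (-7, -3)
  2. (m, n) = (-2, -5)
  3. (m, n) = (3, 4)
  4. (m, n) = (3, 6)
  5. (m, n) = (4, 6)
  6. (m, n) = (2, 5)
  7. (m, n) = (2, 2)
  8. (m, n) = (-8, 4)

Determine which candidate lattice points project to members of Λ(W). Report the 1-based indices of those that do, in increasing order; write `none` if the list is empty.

3, 5, 7

β' = (1−√5)/2 ≈ -0.618034.
#1 (-7,-3): internal coord -7 + (-3)·β' = -5.145898; -5.145898 ∉ [-0.1, 0.9) → out
#2 (-2,-5): internal coord -2 + (-5)·β' = +1.090170; +1.090170 ∉ [-0.1, 0.9) → out
#3 (3,4): internal coord 3 + (4)·β' = +0.527864; +0.527864 ∈ [-0.1, 0.9) → IN Λ
#4 (3,6): internal coord 3 + (6)·β' = -0.708204; -0.708204 ∉ [-0.1, 0.9) → out
#5 (4,6): internal coord 4 + (6)·β' = +0.291796; +0.291796 ∈ [-0.1, 0.9) → IN Λ
#6 (2,5): internal coord 2 + (5)·β' = -1.090170; -1.090170 ∉ [-0.1, 0.9) → out
#7 (2,2): internal coord 2 + (2)·β' = +0.763932; +0.763932 ∈ [-0.1, 0.9) → IN Λ
#8 (-8,4): internal coord -8 + (4)·β' = -10.472136; -10.472136 ∉ [-0.1, 0.9) → out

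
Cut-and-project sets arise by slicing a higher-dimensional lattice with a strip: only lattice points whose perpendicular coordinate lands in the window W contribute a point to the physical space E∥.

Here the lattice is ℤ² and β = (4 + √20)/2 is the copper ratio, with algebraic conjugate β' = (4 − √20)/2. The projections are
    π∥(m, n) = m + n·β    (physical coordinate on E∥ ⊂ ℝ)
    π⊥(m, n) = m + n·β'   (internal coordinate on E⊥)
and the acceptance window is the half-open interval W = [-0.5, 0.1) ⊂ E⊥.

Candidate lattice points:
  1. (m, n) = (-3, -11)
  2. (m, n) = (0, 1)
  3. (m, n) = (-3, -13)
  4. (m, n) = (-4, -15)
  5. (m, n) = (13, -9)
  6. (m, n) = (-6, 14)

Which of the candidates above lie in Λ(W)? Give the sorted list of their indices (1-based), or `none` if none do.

1, 2, 3, 4

β' = (4−√20)/2 ≈ -0.2361.
candidate 1: (m,n)=(-3,-11) → π∥ = -3-11·β ≈ -49.5967, π⊥ = -3-11·β' ≈ -0.4033 ∈ [-0.5, 0.1) ⇒ IN Λ
candidate 2: (m,n)=(0,1) → π∥ = 0+1·β ≈ 4.2361, π⊥ = 0+1·β' ≈ -0.2361 ∈ [-0.5, 0.1) ⇒ IN Λ
candidate 3: (m,n)=(-3,-13) → π∥ = -3-13·β ≈ -58.0689, π⊥ = -3-13·β' ≈ 0.0689 ∈ [-0.5, 0.1) ⇒ IN Λ
candidate 4: (m,n)=(-4,-15) → π∥ = -4-15·β ≈ -67.5410, π⊥ = -4-15·β' ≈ -0.4590 ∈ [-0.5, 0.1) ⇒ IN Λ
candidate 5: (m,n)=(13,-9) → π∥ = 13-9·β ≈ -25.1246, π⊥ = 13-9·β' ≈ 15.1246 ∉ [-0.5, 0.1) ⇒ out
candidate 6: (m,n)=(-6,14) → π∥ = -6+14·β ≈ 53.3050, π⊥ = -6+14·β' ≈ -9.3050 ∉ [-0.5, 0.1) ⇒ out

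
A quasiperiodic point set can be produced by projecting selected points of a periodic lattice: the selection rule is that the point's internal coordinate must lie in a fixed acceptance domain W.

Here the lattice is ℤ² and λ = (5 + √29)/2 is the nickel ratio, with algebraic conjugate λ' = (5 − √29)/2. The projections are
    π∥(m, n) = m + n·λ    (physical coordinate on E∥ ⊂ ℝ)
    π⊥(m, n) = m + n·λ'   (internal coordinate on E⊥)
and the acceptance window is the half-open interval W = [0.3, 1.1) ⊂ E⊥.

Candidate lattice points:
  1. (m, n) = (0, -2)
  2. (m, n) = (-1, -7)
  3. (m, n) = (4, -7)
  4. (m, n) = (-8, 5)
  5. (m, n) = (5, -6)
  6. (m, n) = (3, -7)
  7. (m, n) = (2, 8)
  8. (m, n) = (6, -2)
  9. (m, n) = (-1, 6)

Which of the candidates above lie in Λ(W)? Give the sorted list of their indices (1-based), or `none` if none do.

1, 2, 7

Compute λ' = (5−√29)/2 = -0.192582, so π⊥(m,n) = m -0.192582·n.
[1] lift (0,-2): star map gives 0.385165; window check 0.3 ≤ 0.385165 < 1.1 is true → IN Λ
[2] lift (-1,-7): star map gives 0.348077; window check 0.3 ≤ 0.348077 < 1.1 is true → IN Λ
[3] lift (4,-7): star map gives 5.348077; window check 0.3 ≤ 5.348077 < 1.1 is false → out
[4] lift (-8,5): star map gives -8.962912; window check 0.3 ≤ -8.962912 < 1.1 is false → out
[5] lift (5,-6): star map gives 6.155494; window check 0.3 ≤ 6.155494 < 1.1 is false → out
[6] lift (3,-7): star map gives 4.348077; window check 0.3 ≤ 4.348077 < 1.1 is false → out
[7] lift (2,8): star map gives 0.459341; window check 0.3 ≤ 0.459341 < 1.1 is true → IN Λ
[8] lift (6,-2): star map gives 6.385165; window check 0.3 ≤ 6.385165 < 1.1 is false → out
[9] lift (-1,6): star map gives -2.155494; window check 0.3 ≤ -2.155494 < 1.1 is false → out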